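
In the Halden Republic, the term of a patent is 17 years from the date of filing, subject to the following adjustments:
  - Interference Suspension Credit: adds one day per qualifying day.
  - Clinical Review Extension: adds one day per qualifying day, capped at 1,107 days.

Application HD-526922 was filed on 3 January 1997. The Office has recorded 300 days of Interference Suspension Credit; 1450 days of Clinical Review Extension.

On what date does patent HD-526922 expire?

Base term: filing date + 17 years → 3 January 2014.
Interference Suspension Credit: +300 days → 30 October 2014.
Clinical Review Extension: 1450 days claimed exceeds the 1107-day cap, so +1107 days → 10 November 2017.

2017-11-10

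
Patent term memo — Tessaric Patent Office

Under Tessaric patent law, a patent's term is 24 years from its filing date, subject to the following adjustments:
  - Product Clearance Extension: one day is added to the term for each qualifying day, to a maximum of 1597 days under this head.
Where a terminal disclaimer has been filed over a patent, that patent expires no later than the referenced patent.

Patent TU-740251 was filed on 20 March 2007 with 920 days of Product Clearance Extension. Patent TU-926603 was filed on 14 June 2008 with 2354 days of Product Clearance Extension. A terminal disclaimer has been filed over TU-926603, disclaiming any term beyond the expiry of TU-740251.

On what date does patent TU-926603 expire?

2033-09-25

Natural term of TU-926603:
  Base: filing + 24 years → 14 June 2032.
  Product Clearance Extension: 2354 days claimed exceeds the 1597-day cap, so +1597 days → 28 October 2036.
Expiry of referenced patent TU-740251:
  Base: filing + 24 years → 20 March 2031.
  Product Clearance Extension: 920 days (within the 1597-day cap) → +920 days → 25 September 2033.
Terminal disclaimer: TU-926603 expires on the earlier of 28 October 2036 and 25 September 2033.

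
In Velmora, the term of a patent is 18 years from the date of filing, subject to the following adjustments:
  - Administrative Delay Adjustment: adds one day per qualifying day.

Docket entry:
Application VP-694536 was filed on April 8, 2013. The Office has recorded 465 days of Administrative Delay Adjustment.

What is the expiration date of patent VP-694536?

Base term: filing date + 18 years → 8 April 2031.
Administrative Delay Adjustment: +465 days → 16 July 2032.

July 16, 2032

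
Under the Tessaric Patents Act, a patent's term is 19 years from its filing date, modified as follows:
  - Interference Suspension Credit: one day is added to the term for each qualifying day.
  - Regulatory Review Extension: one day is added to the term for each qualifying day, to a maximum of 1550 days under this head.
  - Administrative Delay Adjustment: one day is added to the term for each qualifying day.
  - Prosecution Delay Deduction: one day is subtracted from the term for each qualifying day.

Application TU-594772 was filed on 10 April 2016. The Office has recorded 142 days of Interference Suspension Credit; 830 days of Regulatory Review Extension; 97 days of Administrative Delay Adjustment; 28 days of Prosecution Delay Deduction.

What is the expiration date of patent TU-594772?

2038-02-14

Base term: filing date + 19 years → 10 April 2035.
Interference Suspension Credit: +142 days → 30 August 2035.
Regulatory Review Extension: 830 days (within the 1550-day cap) → +830 days → 7 December 2037.
Administrative Delay Adjustment: +97 days → 14 March 2038.
Prosecution Delay Deduction: −28 days → 14 February 2038.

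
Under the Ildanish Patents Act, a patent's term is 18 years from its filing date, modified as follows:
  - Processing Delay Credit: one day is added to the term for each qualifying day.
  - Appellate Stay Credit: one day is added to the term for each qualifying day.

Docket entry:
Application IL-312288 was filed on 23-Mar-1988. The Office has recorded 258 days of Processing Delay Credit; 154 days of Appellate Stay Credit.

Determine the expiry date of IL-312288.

Base term: filing date + 18 years → 23 March 2006.
Processing Delay Credit: +258 days → 6 December 2006.
Appellate Stay Credit: +154 days → 9 May 2007.

May 9, 2007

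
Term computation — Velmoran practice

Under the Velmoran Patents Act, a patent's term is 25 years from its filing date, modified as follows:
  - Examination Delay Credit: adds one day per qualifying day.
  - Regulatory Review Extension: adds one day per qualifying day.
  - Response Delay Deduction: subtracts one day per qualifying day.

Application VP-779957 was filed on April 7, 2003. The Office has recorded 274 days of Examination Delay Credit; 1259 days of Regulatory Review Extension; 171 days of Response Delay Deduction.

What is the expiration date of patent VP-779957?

Base term: filing date + 25 years → 7 April 2028.
Examination Delay Credit: +274 days → 6 January 2029.
Regulatory Review Extension: +1259 days → 18 June 2032.
Response Delay Deduction: −171 days → 30 December 2031.

December 30, 2031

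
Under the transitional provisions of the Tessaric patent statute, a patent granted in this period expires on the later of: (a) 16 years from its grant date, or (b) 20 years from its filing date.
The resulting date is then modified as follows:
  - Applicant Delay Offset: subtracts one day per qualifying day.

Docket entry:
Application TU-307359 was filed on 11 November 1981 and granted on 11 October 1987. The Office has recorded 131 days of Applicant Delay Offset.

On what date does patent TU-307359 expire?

2003-06-02

(a) grant + 16 years → 11 October 2003.
(b) filing + 20 years → 11 November 2001.
Later of the two: 11 October 2003.
Applicant Delay Offset: −131 days → 2 June 2003.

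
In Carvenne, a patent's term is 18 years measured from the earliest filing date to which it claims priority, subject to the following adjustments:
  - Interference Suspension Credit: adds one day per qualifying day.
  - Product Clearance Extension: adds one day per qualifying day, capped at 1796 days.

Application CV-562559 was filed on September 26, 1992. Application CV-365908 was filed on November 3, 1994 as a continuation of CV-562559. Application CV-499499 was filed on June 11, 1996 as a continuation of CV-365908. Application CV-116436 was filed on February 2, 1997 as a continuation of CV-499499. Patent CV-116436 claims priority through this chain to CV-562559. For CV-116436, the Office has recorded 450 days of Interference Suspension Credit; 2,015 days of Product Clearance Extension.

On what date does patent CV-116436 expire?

Earliest priority filing: 26 September 1992.
Base term: 26 September 1992 + 18 years → 26 September 2010.
Interference Suspension Credit: +450 days → 20 December 2011.
Product Clearance Extension: 2015 days claimed exceeds the 1796-day cap, so +1796 days → 19 November 2016.

November 19, 2016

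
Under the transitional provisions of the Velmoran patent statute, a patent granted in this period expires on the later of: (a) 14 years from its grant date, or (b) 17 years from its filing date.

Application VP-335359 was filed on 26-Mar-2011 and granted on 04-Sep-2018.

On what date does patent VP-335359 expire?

(a) grant + 14 years → 4 September 2032.
(b) filing + 17 years → 26 March 2028.
Later of the two: 4 September 2032.

September 4, 2032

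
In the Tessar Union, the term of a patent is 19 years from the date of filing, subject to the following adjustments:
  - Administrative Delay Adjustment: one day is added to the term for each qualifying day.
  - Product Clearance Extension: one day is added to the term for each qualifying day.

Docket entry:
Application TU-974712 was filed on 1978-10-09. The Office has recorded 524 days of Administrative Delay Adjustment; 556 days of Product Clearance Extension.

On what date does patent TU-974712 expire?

Base term: filing date + 19 years → 9 October 1997.
Administrative Delay Adjustment: +524 days → 17 March 1999.
Product Clearance Extension: +556 days → 23 September 2000.

September 23, 2000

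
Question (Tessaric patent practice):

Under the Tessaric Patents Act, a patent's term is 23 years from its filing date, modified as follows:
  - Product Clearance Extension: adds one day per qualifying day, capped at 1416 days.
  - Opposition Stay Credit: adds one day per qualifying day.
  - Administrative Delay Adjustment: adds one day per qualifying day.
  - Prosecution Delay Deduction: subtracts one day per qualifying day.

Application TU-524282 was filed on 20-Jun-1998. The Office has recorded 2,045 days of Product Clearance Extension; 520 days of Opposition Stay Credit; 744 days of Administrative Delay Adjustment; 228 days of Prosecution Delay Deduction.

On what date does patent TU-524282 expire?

2028-03-07

Base term: filing date + 23 years → 20 June 2021.
Product Clearance Extension: 2045 days claimed exceeds the 1416-day cap, so +1416 days → 6 May 2025.
Opposition Stay Credit: +520 days → 8 October 2026.
Administrative Delay Adjustment: +744 days → 21 October 2028.
Prosecution Delay Deduction: −228 days → 7 March 2028.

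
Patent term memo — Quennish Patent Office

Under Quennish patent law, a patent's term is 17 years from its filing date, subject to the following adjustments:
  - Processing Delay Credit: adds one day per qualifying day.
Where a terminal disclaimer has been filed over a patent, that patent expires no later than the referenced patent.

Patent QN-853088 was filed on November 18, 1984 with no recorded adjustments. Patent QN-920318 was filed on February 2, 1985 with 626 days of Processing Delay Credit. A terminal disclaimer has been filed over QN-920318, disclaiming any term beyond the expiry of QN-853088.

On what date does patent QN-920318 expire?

November 18, 2001

Natural term of QN-920318:
  Base: filing + 17 years → 2 February 2002.
  Processing Delay Credit: +626 days → 21 October 2003.
Expiry of referenced patent QN-853088:
  Base: filing + 17 years → 18 November 2001.
Terminal disclaimer: QN-920318 expires on the earlier of 21 October 2003 and 18 November 2001.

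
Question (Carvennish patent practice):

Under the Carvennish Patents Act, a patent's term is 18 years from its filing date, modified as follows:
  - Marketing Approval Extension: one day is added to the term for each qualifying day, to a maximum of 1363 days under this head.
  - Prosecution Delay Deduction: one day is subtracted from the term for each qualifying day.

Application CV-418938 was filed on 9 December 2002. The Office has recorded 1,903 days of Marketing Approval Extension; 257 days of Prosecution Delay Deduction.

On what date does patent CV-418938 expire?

2023-12-20

Base term: filing date + 18 years → 9 December 2020.
Marketing Approval Extension: 1903 days claimed exceeds the 1363-day cap, so +1363 days → 2 September 2024.
Prosecution Delay Deduction: −257 days → 20 December 2023.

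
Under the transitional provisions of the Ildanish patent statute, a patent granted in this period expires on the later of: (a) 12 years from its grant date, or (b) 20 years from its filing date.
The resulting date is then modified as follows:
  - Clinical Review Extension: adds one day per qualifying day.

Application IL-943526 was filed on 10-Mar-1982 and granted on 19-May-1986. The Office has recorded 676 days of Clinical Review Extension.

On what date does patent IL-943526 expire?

(a) grant + 12 years → 19 May 1998.
(b) filing + 20 years → 10 March 2002.
Later of the two: 10 March 2002.
Clinical Review Extension: +676 days → 15 January 2004.

2004-01-15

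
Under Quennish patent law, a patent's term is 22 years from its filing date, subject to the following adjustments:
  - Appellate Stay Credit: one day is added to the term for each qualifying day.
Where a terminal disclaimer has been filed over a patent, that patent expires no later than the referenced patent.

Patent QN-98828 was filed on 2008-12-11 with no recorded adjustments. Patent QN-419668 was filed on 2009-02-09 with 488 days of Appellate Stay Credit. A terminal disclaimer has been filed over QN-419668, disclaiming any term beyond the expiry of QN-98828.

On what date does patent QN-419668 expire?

December 11, 2030

Natural term of QN-419668:
  Base: filing + 22 years → 9 February 2031.
  Appellate Stay Credit: +488 days → 11 June 2032.
Expiry of referenced patent QN-98828:
  Base: filing + 22 years → 11 December 2030.
Terminal disclaimer: QN-419668 expires on the earlier of 11 June 2032 and 11 December 2030.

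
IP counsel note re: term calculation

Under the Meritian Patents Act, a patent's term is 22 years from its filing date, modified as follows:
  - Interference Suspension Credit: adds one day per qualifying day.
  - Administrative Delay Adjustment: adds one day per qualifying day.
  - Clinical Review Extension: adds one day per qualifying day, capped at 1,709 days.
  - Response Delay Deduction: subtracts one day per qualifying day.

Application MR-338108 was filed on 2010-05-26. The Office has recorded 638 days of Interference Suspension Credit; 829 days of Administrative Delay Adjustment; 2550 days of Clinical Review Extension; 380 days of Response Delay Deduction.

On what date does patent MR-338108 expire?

January 21, 2040

Base term: filing date + 22 years → 26 May 2032.
Interference Suspension Credit: +638 days → 23 February 2034.
Administrative Delay Adjustment: +829 days → 1 June 2036.
Clinical Review Extension: 2550 days claimed exceeds the 1709-day cap, so +1709 days → 4 February 2041.
Response Delay Deduction: −380 days → 21 January 2040.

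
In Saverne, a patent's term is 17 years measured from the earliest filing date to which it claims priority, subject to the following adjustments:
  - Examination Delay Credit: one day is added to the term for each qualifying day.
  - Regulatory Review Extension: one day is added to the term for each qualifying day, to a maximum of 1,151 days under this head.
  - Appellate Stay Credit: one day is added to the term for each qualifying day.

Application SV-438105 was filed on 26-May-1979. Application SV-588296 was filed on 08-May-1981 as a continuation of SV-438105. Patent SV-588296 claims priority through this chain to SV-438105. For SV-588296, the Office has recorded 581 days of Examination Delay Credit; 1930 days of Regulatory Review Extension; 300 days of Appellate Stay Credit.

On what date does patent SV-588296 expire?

2001-12-18

Earliest priority filing: 26 May 1979.
Base term: 26 May 1979 + 17 years → 26 May 1996.
Examination Delay Credit: +581 days → 28 December 1997.
Regulatory Review Extension: 1930 days claimed exceeds the 1151-day cap, so +1151 days → 21 February 2001.
Appellate Stay Credit: +300 days → 18 December 2001.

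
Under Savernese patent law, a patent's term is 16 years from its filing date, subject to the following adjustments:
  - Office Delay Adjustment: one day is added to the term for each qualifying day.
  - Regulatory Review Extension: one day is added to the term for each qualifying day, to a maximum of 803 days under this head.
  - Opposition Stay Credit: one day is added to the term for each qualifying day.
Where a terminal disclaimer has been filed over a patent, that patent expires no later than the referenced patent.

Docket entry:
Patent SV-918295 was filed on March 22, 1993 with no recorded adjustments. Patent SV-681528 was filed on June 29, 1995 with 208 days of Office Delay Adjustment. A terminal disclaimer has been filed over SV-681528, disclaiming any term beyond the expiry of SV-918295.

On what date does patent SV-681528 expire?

2009-03-22

Natural term of SV-681528:
  Base: filing + 16 years → 29 June 2011.
  Office Delay Adjustment: +208 days → 23 January 2012.
Expiry of referenced patent SV-918295:
  Base: filing + 16 years → 22 March 2009.
Terminal disclaimer: SV-681528 expires on the earlier of 23 January 2012 and 22 March 2009.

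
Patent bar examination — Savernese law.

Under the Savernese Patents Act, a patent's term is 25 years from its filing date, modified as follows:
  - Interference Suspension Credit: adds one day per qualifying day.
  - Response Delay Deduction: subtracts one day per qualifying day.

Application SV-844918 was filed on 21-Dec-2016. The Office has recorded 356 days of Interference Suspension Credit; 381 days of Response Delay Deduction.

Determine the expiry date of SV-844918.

Base term: filing date + 25 years → 21 December 2041.
Interference Suspension Credit: +356 days → 12 December 2042.
Response Delay Deduction: −381 days → 26 November 2041.

November 26, 2041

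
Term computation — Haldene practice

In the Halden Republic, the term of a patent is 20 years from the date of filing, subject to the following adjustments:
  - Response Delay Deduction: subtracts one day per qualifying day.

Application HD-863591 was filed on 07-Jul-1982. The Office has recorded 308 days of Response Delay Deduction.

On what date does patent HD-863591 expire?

Base term: filing date + 20 years → 7 July 2002.
Response Delay Deduction: −308 days → 2 September 2001.

2001-09-02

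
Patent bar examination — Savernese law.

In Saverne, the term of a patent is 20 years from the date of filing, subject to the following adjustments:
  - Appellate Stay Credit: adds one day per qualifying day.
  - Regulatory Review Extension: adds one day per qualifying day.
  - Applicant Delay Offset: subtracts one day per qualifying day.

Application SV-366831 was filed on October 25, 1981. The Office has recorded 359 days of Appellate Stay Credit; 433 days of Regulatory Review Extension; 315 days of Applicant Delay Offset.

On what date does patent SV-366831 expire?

2003-02-14

Base term: filing date + 20 years → 25 October 2001.
Appellate Stay Credit: +359 days → 19 October 2002.
Regulatory Review Extension: +433 days → 26 December 2003.
Applicant Delay Offset: −315 days → 14 February 2003.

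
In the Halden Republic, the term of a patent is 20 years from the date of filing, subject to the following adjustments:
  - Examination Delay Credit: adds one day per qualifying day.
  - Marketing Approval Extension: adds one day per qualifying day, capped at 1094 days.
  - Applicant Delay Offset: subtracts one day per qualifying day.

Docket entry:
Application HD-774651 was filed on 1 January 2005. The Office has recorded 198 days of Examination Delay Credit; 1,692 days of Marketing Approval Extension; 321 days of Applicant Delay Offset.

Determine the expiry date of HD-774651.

2027-08-30

Base term: filing date + 20 years → 1 January 2025.
Examination Delay Credit: +198 days → 18 July 2025.
Marketing Approval Extension: 1692 days claimed exceeds the 1094-day cap, so +1094 days → 16 July 2028.
Applicant Delay Offset: −321 days → 30 August 2027.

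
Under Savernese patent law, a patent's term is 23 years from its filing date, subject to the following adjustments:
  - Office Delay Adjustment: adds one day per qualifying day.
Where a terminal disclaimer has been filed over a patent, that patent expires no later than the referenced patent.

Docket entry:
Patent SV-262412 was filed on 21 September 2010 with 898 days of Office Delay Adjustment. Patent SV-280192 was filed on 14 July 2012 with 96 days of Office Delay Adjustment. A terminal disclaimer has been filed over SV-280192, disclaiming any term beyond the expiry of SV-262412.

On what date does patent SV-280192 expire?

2035-10-18

Natural term of SV-280192:
  Base: filing + 23 years → 14 July 2035.
  Office Delay Adjustment: +96 days → 18 October 2035.
Expiry of referenced patent SV-262412:
  Base: filing + 23 years → 21 September 2033.
  Office Delay Adjustment: +898 days → 7 March 2036.
Terminal disclaimer: SV-280192 expires on the earlier of 18 October 2035 and 7 March 2036.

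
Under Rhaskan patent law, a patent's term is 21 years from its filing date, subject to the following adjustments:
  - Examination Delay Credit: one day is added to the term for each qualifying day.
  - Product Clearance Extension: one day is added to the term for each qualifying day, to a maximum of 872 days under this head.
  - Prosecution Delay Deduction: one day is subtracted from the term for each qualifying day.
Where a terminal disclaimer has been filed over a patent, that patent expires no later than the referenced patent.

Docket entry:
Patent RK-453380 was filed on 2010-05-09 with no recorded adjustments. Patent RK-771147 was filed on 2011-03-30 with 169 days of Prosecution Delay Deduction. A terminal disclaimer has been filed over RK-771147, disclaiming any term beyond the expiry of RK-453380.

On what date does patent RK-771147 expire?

Natural term of RK-771147:
  Base: filing + 21 years → 30 March 2032.
  Prosecution Delay Deduction: −169 days → 13 October 2031.
Expiry of referenced patent RK-453380:
  Base: filing + 21 years → 9 May 2031.
Terminal disclaimer: RK-771147 expires on the earlier of 13 October 2031 and 9 May 2031.

2031-05-09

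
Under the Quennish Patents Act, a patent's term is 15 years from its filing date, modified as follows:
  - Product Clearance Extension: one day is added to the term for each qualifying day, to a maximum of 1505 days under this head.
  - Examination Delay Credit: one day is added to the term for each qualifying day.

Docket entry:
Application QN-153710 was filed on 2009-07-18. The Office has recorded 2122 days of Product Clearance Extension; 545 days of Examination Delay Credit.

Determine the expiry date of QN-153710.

Base term: filing date + 15 years → 18 July 2024.
Product Clearance Extension: 2122 days claimed exceeds the 1505-day cap, so +1505 days → 31 August 2028.
Examination Delay Credit: +545 days → 27 February 2030.

February 27, 2030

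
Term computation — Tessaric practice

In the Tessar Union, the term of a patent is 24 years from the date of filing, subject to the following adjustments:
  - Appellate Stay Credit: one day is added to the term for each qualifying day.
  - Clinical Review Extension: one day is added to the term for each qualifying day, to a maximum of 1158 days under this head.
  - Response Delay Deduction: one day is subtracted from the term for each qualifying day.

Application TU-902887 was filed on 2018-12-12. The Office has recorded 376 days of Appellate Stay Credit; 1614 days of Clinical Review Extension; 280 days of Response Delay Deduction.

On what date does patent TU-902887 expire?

Base term: filing date + 24 years → 12 December 2042.
Appellate Stay Credit: +376 days → 23 December 2043.
Clinical Review Extension: 1614 days claimed exceeds the 1158-day cap, so +1158 days → 23 February 2047.
Response Delay Deduction: −280 days → 19 May 2046.

2046-05-19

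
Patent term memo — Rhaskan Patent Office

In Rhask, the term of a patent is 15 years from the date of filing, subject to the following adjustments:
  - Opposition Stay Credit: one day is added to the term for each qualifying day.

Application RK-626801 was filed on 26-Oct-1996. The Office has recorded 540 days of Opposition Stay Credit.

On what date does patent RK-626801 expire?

2013-04-18

Base term: filing date + 15 years → 26 October 2011.
Opposition Stay Credit: +540 days → 18 April 2013.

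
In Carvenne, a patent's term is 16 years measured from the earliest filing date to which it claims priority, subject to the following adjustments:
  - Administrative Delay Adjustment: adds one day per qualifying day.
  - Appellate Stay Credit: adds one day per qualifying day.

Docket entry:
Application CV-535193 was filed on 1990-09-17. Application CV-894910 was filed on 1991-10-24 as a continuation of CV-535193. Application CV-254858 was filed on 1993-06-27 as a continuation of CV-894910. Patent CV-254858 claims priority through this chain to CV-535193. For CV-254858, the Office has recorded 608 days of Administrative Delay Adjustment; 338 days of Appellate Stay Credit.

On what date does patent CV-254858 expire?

Earliest priority filing: 17 September 1990.
Base term: 17 September 1990 + 16 years → 17 September 2006.
Administrative Delay Adjustment: +608 days → 17 May 2008.
Appellate Stay Credit: +338 days → 20 April 2009.

April 20, 2009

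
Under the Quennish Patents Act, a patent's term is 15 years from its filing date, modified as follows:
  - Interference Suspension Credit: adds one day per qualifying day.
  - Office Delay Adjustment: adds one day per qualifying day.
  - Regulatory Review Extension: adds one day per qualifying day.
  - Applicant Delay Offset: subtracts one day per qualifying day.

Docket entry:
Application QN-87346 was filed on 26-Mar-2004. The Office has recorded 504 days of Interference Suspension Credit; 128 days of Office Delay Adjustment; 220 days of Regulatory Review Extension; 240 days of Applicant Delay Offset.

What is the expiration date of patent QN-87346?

Base term: filing date + 15 years → 26 March 2019.
Interference Suspension Credit: +504 days → 11 August 2020.
Office Delay Adjustment: +128 days → 17 December 2020.
Regulatory Review Extension: +220 days → 25 July 2021.
Applicant Delay Offset: −240 days → 27 November 2020.

November 27, 2020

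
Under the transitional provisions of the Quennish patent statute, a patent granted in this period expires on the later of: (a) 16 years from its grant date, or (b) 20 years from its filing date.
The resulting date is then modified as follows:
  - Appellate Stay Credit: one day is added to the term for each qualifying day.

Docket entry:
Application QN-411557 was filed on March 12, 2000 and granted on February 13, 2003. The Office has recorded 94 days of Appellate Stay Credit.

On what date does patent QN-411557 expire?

(a) grant + 16 years → 13 February 2019.
(b) filing + 20 years → 12 March 2020.
Later of the two: 12 March 2020.
Appellate Stay Credit: +94 days → 14 June 2020.

2020-06-14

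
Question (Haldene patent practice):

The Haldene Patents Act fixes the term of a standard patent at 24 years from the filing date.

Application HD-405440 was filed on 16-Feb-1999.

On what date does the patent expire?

Filing date + 24 years → 16 February 2023.

February 16, 2023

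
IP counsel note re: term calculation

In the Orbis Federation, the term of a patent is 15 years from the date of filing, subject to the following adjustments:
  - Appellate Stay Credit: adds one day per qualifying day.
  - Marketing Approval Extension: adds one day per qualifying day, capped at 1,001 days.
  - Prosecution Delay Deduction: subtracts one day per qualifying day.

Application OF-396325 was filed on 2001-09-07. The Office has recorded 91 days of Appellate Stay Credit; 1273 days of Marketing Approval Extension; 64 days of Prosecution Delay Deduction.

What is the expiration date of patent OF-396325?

Base term: filing date + 15 years → 7 September 2016.
Appellate Stay Credit: +91 days → 7 December 2016.
Marketing Approval Extension: 1273 days claimed exceeds the 1001-day cap, so +1001 days → 4 September 2019.
Prosecution Delay Deduction: −64 days → 2 July 2019.

2019-07-02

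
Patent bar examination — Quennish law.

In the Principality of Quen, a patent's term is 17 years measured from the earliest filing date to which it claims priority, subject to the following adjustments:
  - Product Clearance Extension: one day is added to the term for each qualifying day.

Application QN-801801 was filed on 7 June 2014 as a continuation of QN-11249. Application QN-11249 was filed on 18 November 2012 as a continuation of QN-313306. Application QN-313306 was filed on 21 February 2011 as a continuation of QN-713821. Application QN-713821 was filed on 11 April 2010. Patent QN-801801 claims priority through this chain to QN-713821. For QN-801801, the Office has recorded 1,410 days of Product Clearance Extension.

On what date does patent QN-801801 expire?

February 19, 2031

Earliest priority filing: 11 April 2010.
Base term: 11 April 2010 + 17 years → 11 April 2027.
Product Clearance Extension: +1410 days → 19 February 2031.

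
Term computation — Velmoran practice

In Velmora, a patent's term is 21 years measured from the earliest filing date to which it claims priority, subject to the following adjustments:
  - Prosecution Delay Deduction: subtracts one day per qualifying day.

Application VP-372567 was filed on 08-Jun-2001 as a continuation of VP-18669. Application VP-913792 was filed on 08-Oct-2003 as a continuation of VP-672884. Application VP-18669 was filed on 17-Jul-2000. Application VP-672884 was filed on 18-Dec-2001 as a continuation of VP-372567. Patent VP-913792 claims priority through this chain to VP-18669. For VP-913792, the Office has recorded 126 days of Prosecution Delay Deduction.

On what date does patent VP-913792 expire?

March 13, 2021

Earliest priority filing: 17 July 2000.
Base term: 17 July 2000 + 21 years → 17 July 2021.
Prosecution Delay Deduction: −126 days → 13 March 2021.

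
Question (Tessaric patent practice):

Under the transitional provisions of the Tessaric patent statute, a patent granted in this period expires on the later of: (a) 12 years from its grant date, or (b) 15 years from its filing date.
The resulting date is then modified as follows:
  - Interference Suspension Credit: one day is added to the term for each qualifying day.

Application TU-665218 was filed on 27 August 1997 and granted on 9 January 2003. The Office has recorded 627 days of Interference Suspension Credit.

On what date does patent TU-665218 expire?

2016-09-27

(a) grant + 12 years → 9 January 2015.
(b) filing + 15 years → 27 August 2012.
Later of the two: 9 January 2015.
Interference Suspension Credit: +627 days → 27 September 2016.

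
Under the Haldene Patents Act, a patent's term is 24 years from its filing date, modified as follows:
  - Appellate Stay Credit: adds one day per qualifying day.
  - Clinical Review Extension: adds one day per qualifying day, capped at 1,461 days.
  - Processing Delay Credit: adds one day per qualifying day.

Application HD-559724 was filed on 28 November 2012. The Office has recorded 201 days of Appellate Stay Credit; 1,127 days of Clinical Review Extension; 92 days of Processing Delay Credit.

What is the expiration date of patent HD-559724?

2040-10-18

Base term: filing date + 24 years → 28 November 2036.
Appellate Stay Credit: +201 days → 17 June 2037.
Clinical Review Extension: 1127 days (within the 1461-day cap) → +1127 days → 18 July 2040.
Processing Delay Credit: +92 days → 18 October 2040.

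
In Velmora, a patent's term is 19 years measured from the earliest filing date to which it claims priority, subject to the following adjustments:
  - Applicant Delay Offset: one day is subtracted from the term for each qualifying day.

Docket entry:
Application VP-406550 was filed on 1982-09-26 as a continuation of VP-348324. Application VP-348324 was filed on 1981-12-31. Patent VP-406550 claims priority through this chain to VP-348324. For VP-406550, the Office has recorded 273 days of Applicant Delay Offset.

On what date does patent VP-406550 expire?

2000-04-02

Earliest priority filing: 31 December 1981.
Base term: 31 December 1981 + 19 years → 31 December 2000.
Applicant Delay Offset: −273 days → 2 April 2000.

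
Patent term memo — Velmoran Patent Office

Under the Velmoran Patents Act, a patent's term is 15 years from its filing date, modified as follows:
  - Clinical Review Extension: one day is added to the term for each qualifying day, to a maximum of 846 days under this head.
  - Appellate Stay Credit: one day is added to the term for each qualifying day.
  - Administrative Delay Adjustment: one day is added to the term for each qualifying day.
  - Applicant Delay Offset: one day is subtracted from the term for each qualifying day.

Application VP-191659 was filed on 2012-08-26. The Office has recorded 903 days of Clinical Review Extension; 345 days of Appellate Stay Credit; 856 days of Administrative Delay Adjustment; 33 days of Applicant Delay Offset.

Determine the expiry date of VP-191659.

2033-03-01

Base term: filing date + 15 years → 26 August 2027.
Clinical Review Extension: 903 days claimed exceeds the 846-day cap, so +846 days → 19 December 2029.
Appellate Stay Credit: +345 days → 29 November 2030.
Administrative Delay Adjustment: +856 days → 3 April 2033.
Applicant Delay Offset: −33 days → 1 March 2033.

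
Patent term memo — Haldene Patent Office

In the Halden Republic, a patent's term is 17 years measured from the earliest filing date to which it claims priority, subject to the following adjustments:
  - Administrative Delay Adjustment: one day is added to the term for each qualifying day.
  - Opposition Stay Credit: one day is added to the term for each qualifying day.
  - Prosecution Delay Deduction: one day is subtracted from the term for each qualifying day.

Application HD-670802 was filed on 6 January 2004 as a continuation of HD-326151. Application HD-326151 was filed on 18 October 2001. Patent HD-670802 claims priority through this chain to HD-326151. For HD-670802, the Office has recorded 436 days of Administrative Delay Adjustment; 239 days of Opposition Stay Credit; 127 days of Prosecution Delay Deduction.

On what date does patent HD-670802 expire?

2020-04-18

Earliest priority filing: 18 October 2001.
Base term: 18 October 2001 + 17 years → 18 October 2018.
Administrative Delay Adjustment: +436 days → 28 December 2019.
Opposition Stay Credit: +239 days → 23 August 2020.
Prosecution Delay Deduction: −127 days → 18 April 2020.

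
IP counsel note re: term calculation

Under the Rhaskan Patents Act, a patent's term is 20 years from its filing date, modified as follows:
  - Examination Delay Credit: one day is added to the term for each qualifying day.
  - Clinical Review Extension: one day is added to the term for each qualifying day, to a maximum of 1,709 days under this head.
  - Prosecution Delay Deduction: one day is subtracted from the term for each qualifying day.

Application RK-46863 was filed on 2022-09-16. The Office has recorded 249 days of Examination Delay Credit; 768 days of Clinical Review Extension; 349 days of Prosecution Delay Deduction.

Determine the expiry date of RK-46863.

July 15, 2044

Base term: filing date + 20 years → 16 September 2042.
Examination Delay Credit: +249 days → 23 May 2043.
Clinical Review Extension: 768 days (within the 1709-day cap) → +768 days → 29 June 2045.
Prosecution Delay Deduction: −349 days → 15 July 2044.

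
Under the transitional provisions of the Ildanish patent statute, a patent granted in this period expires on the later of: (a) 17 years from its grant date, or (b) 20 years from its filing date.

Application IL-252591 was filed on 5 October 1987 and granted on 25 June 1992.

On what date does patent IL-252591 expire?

June 25, 2009

(a) grant + 17 years → 25 June 2009.
(b) filing + 20 years → 5 October 2007.
Later of the two: 25 June 2009.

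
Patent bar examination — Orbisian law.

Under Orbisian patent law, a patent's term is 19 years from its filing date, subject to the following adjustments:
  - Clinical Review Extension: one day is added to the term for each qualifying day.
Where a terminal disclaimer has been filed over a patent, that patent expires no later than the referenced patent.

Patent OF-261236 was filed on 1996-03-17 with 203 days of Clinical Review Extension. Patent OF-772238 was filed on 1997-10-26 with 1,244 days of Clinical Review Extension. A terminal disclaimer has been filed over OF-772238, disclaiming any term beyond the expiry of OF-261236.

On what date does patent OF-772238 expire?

October 6, 2015

Natural term of OF-772238:
  Base: filing + 19 years → 26 October 2016.
  Clinical Review Extension: +1244 days → 23 March 2020.
Expiry of referenced patent OF-261236:
  Base: filing + 19 years → 17 March 2015.
  Clinical Review Extension: +203 days → 6 October 2015.
Terminal disclaimer: OF-772238 expires on the earlier of 23 March 2020 and 6 October 2015.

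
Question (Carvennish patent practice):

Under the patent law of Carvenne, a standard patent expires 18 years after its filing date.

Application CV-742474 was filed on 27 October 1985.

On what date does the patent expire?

October 27, 2003

Filing date + 18 years → 27 October 2003.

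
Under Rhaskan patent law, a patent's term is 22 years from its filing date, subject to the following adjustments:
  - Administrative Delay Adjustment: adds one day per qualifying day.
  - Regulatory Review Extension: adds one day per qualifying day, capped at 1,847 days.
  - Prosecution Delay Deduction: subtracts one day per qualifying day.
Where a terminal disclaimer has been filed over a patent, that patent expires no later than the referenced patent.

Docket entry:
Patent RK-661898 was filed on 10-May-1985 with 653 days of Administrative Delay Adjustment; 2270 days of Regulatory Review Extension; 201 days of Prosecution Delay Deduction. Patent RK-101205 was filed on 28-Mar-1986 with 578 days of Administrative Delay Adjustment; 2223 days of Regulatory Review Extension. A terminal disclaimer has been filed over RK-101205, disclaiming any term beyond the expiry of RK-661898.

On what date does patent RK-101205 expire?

August 25, 2013

Natural term of RK-101205:
  Base: filing + 22 years → 28 March 2008.
  Administrative Delay Adjustment: +578 days → 27 October 2009.
  Regulatory Review Extension: 2223 days claimed exceeds the 1847-day cap, so +1847 days → 17 November 2014.
Expiry of referenced patent RK-661898:
  Base: filing + 22 years → 10 May 2007.
  Administrative Delay Adjustment: +653 days → 21 February 2009.
  Regulatory Review Extension: 2270 days claimed exceeds the 1847-day cap, so +1847 days → 14 March 2014.
  Prosecution Delay Deduction: −201 days → 25 August 2013.
Terminal disclaimer: RK-101205 expires on the earlier of 17 November 2014 and 25 August 2013.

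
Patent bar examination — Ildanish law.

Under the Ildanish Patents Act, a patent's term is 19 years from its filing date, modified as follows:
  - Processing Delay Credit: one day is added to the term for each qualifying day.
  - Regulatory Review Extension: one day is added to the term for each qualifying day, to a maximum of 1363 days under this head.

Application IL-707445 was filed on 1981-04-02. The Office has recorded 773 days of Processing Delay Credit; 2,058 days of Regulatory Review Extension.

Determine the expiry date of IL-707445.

Base term: filing date + 19 years → 2 April 2000.
Processing Delay Credit: +773 days → 15 May 2002.
Regulatory Review Extension: 2058 days claimed exceeds the 1363-day cap, so +1363 days → 6 February 2006.

2006-02-06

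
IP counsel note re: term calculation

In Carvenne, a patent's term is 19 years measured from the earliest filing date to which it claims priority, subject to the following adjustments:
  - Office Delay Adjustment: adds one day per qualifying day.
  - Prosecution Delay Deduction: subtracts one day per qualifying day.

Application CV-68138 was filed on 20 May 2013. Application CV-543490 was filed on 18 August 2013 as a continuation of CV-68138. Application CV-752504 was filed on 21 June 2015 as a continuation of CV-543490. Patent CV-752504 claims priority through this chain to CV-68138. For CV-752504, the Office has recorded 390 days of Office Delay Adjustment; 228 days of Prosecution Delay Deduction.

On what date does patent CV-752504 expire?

2032-10-29

Earliest priority filing: 20 May 2013.
Base term: 20 May 2013 + 19 years → 20 May 2032.
Office Delay Adjustment: +390 days → 14 June 2033.
Prosecution Delay Deduction: −228 days → 29 October 2032.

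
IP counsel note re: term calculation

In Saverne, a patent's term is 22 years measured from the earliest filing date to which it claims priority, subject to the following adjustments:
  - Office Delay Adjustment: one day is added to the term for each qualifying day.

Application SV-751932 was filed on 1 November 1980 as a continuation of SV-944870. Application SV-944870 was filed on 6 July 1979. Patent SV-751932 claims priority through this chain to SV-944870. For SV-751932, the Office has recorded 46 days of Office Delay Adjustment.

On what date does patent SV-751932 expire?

Earliest priority filing: 6 July 1979.
Base term: 6 July 1979 + 22 years → 6 July 2001.
Office Delay Adjustment: +46 days → 21 August 2001.

2001-08-21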